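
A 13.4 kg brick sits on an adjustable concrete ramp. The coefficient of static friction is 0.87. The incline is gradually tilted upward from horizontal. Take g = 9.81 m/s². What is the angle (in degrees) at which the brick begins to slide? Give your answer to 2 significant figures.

41°

At the threshold of sliding, static friction is at its maximum μ_s N and exactly balances the weight component along the incline: mg sin θ = μ_s mg cos θ.
Hence tan θ = μ_s = 0.87, so θ = arctan(0.87) = 41.0233°.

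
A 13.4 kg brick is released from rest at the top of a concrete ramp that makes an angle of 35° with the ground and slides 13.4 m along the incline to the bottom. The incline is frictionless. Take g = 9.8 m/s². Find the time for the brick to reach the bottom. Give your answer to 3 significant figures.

2.18 s

The weight component along the incline is mg sin 35° = 75.322 N and the normal force is N = mg cos 35° = 107.571 N.
With no friction, a = g sin 35° = 5.6210 m/s².
Starting from rest, L = ½at², so t = √(2L/a) = √(2 × 13.4 / 5.6210) = 2.1835 s.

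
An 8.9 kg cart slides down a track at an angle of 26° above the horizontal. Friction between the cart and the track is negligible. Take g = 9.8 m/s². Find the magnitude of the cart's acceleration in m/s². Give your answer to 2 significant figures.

Resolving the weight along the incline: the component pulling the cart down the slope is mg sin 26° = 8.9 × 9.8 × 0.4384 = 38.237 N, and the normal force is N = mg cos 26° = 8.9 × 9.8 × 0.8988 = 78.393 N.
With no friction the net force along the incline is 38.237 N, so a = g sin 26° = 38.237 / 8.9 = 4.2963 m/s².

4.3 m/s²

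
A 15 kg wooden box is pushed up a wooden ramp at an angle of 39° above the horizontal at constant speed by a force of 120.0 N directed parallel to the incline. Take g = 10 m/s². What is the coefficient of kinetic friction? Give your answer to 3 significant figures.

0.220

At constant speed ΣF = 0 along the incline. The applied 120.0 N acts up the slope; the weight component mg sin 39° = 94.398 N and kinetic friction μN both act down the slope.
So 120.0 = 94.398 + μ × 116.572, giving μ = (120.0 − 94.398) / 116.572 = 0.2196.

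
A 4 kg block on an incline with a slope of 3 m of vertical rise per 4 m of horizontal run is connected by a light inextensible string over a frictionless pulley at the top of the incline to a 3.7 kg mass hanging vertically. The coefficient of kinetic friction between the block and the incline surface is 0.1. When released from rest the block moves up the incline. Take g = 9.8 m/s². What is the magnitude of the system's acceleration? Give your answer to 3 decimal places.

1.247 m/s²

For the block on the incline: the weight component along the slope is m₁g sin 36.87° = 4 × 9.8 × 0.6000 = 23.520 N and the normal force is N = m₁g cos 36.87° = 31.360 N.
Kinetic friction opposes the block's motion up the incline: f = μN = 0.1 × 31.360 = 3.136 N acting down the slope.
Newton's second law for the block (up-slope positive): T − 23.520 − 3.136 = 4 a. For the hanging mass (downward positive): 3.7 × 9.8 − T = 3.7 a.
Adding the two equations eliminates T: 9.604 = 7.7 a, so a = 1.2473 m/s².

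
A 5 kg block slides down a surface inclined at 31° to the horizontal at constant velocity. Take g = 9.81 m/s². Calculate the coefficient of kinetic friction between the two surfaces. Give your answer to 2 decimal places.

0.60

At constant velocity the net force along the incline is zero: mg sin 31° = μ mg cos 31°.
So μ = tan 31° = 0.5150 / 0.8572 = 0.6008.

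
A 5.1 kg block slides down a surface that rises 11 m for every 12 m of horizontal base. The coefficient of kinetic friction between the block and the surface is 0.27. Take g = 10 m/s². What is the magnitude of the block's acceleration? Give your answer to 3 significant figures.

Resolving the weight along the incline: the component pulling the block down the slope is mg sin 42.51° = 5.1 × 10 × 0.6757 = 34.461 N, and the normal force is N = mg cos 42.51° = 5.1 × 10 × 0.7372 = 37.597 N.
Kinetic friction acts up the slope with magnitude f = μN = 0.27 × 37.597 = 10.151 N.
Net force along the incline is 34.461 − 10.151 = 24.310 N, so a = 24.310 / 5.1 = 4.7667 m/s².

4.77 m/s²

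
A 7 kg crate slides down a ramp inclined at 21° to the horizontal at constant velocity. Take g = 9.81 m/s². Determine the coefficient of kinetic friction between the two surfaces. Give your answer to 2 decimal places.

At constant velocity the net force along the incline is zero: mg sin 21° = μ mg cos 21°.
So μ = tan 21° = 0.3584 / 0.9336 = 0.3839.

0.38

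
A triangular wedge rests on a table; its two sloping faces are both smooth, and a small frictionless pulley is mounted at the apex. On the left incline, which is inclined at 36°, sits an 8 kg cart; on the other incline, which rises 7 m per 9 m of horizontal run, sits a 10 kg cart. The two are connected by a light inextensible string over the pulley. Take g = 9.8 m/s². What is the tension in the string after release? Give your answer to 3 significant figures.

Resolve each weight along its own incline: the 8 kg mass has component 8 × 9.8 × sin 36° = 46.082 N down its slope, and the 10 kg mass has 10 × 9.8 × sin 37.87° = 60.166 N down its slope.
The 10 kg side's 60.166 N exceeds the other side's 46.082 N, so that mass slides down and the 8 kg mass slides up. Taking that direction as positive, Newton's second law for the whole system gives 60.166 − 46.082 = (8 + 10) a, so a = 14.084 / 18 = 0.7824 m/s².
For the 8 kg mass (up-slope positive): T − 46.082 = 8 × 0.7824, so T = 52.341 N.

52.3 N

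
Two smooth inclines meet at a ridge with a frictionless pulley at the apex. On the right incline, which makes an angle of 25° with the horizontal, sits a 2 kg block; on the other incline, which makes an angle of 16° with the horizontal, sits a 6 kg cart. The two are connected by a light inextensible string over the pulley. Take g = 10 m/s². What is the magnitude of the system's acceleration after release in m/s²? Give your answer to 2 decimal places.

1.01 m/s²

Resolve each weight along its own incline: the 2 kg mass has component 2 × 10 × sin 25° = 8.452 N down its slope, and the 6 kg mass has 6 × 10 × sin 16° = 16.538 N down its slope.
The 6 kg side's 16.538 N exceeds the other side's 8.452 N, so that mass slides down and the 2 kg mass slides up. Taking that direction as positive, Newton's second law for the whole system gives 16.538 − 8.452 = (2 + 6) a, so a = 8.086 / 8 = 1.0108 m/s².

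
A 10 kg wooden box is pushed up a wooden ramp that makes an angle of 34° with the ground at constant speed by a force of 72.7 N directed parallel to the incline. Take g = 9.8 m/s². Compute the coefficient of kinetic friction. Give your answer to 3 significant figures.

0.220

At constant speed ΣF = 0 along the incline. The applied 72.7 N acts up the slope; the weight component mg sin 34° = 54.801 N and kinetic friction μN both act down the slope.
So 72.7 = 54.801 + μ × 81.246, giving μ = (72.7 − 54.801) / 81.246 = 0.2203.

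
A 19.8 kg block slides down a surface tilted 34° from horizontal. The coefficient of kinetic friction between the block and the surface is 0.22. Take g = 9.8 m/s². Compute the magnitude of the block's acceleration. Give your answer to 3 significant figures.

Resolving the weight along the incline: the component pulling the block down the slope is mg sin 34° = 19.8 × 9.8 × 0.5592 = 108.507 N, and the normal force is N = mg cos 34° = 19.8 × 9.8 × 0.8290 = 160.859 N.
Kinetic friction acts up the slope with magnitude f = μN = 0.22 × 160.859 = 35.389 N.
Net force along the incline is 108.507 − 35.389 = 73.118 N, so a = 73.118 / 19.8 = 3.6928 m/s².

3.69 m/s²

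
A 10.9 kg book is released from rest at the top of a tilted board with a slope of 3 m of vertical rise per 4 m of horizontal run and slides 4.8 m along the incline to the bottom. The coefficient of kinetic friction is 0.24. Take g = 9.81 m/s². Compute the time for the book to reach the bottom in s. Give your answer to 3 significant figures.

The weight component along the incline is mg sin 36.87° = 64.157 N and the normal force is N = mg cos 36.87° = 85.543 N.
Friction up the slope is f = μN = 0.24 × 85.543 = 20.530 N, so the net downslope force is 64.157 − 20.530 = 43.627 N and a = 43.627 / 10.9 = 4.0025 m/s².
Starting from rest, L = ½at², so t = √(2L/a) = √(2 × 4.8 / 4.0025) = 1.5487 s.

1.55 s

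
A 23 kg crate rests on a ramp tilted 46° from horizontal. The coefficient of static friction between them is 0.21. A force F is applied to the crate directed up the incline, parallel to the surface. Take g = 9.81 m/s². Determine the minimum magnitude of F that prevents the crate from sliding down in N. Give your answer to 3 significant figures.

129 N

The normal force is N = mg cos 46° = 156.736 N. With F at its minimum the crate is on the verge of sliding down, so static friction is at its maximum μ_s N = 0.21 × 156.736 = 32.915 N and acts up the slope.
Equilibrium along the incline: F + μ_s N = mg sin 46°, so F = 162.305 − 32.915 = 129.390 N.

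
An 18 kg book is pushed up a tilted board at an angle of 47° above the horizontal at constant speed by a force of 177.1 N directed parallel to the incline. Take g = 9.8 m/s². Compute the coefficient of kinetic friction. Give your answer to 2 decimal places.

At constant speed ΣF = 0 along the incline. The applied 177.1 N acts up the slope; the weight component mg sin 47° = 129.011 N and kinetic friction μN both act down the slope.
So 177.1 = 129.011 + μ × 120.305, giving μ = (177.1 − 129.011) / 120.305 = 0.3997.

0.40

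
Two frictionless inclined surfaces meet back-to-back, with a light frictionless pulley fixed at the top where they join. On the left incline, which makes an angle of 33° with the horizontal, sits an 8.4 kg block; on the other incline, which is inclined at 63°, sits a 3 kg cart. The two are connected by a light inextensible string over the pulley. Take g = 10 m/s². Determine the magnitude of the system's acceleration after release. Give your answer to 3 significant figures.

Resolve each weight along its own incline: the 8.4 kg mass has component 8.4 × 10 × sin 33° = 45.750 N down its slope, and the 3 kg mass has 3 × 10 × sin 63° = 26.730 N down its slope.
The 8.4 kg side's 45.750 N exceeds the other side's 26.730 N, so that mass slides down and the 3 kg mass slides up. Taking that direction as positive, Newton's second law for the whole system gives 45.750 − 26.730 = (8.4 + 3) a, so a = 19.020 / 11.4 = 1.6684 m/s².

1.67 m/s²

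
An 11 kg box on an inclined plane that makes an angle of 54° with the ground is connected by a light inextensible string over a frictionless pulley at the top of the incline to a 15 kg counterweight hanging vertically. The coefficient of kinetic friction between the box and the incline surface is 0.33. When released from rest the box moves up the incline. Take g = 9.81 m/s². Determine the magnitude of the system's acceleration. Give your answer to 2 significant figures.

For the box on the incline: the weight component along the slope is m₁g sin 54° = 11 × 9.81 × 0.8090 = 87.299 N and the normal force is N = m₁g cos 54° = 63.428 N.
Kinetic friction opposes the box's motion up the incline: f = μN = 0.33 × 63.428 = 20.931 N acting down the slope.
Newton's second law for the box (up-slope positive): T − 87.299 − 20.931 = 11 a. For the hanging counterweight (downward positive): 15 × 9.81 − T = 15 a.
Adding the two equations eliminates T: 38.920 = 26 a, so a = 1.4969 m/s².

1.5 m/s²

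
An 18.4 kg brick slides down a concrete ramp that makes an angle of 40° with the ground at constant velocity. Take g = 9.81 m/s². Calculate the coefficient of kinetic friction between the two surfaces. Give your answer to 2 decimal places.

At constant velocity the net force along the incline is zero: mg sin 40° = μ mg cos 40°.
So μ = tan 40° = 0.6428 / 0.7660 = 0.8392.

0.84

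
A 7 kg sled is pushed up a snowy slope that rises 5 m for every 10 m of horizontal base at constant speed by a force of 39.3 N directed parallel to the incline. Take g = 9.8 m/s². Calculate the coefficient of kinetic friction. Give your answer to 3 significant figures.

0.141

At constant speed ΣF = 0 along the incline. The applied 39.3 N acts up the slope; the weight component mg sin 26.57° = 30.679 N and kinetic friction μN both act down the slope.
So 39.3 = 30.679 + μ × 61.358, giving μ = (39.3 − 30.679) / 61.358 = 0.1405.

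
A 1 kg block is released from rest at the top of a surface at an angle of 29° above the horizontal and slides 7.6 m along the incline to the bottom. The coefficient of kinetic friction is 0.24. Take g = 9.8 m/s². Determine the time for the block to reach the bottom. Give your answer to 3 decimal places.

2.375 s

The weight component along the incline is mg sin 29° = 4.751 N and the normal force is N = mg cos 29° = 8.571 N.
Friction up the slope is f = μN = 0.24 × 8.571 = 2.057 N, so the net downslope force is 4.751 − 2.057 = 2.694 N and a = 2.694 / 1 = 2.6940 m/s².
Starting from rest, L = ½at², so t = √(2L/a) = √(2 × 7.6 / 2.6940) = 2.3753 s.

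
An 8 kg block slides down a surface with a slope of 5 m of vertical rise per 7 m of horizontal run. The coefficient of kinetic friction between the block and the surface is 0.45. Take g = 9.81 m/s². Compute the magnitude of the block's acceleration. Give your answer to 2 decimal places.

Resolving the weight along the incline: the component pulling the block down the slope is mg sin 35.54° = 8 × 9.81 × 0.5812 = 45.613 N, and the normal force is N = mg cos 35.54° = 8 × 9.81 × 0.8137 = 63.859 N.
Kinetic friction acts up the slope with magnitude f = μN = 0.45 × 63.859 = 28.737 N.
Net force along the incline is 45.613 − 28.737 = 16.876 N, so a = 16.876 / 8 = 2.1095 m/s².

2.11 m/s²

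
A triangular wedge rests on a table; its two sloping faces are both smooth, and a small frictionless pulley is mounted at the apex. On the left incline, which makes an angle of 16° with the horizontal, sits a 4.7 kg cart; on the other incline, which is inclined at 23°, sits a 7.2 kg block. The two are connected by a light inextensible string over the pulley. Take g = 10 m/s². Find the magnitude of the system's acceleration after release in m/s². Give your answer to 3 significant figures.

Resolve each weight along its own incline: the 4.7 kg mass has component 4.7 × 10 × sin 16° = 12.955 N down its slope, and the 7.2 kg mass has 7.2 × 10 × sin 23° = 28.133 N down its slope.
The 7.2 kg side's 28.133 N exceeds the other side's 12.955 N, so that mass slides down and the 4.7 kg mass slides up. Taking that direction as positive, Newton's second law for the whole system gives 28.133 − 12.955 = (4.7 + 7.2) a, so a = 15.178 / 11.9 = 1.2755 m/s².

1.28 m/s²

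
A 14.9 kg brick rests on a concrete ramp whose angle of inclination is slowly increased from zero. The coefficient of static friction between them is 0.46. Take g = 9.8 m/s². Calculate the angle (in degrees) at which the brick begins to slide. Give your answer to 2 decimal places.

24.70°

At the threshold of sliding, static friction is at its maximum μ_s N and exactly balances the weight component along the incline: mg sin θ = μ_s mg cos θ.
Hence tan θ = μ_s = 0.46, so θ = arctan(0.46) = 24.7024°.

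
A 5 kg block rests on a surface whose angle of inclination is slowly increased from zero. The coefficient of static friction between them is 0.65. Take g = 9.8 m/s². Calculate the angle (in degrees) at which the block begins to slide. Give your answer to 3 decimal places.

33.024°

At the threshold of sliding, static friction is at its maximum μ_s N and exactly balances the weight component along the incline: mg sin θ = μ_s mg cos θ.
Hence tan θ = μ_s = 0.65, so θ = arctan(0.65) = 33.0239°.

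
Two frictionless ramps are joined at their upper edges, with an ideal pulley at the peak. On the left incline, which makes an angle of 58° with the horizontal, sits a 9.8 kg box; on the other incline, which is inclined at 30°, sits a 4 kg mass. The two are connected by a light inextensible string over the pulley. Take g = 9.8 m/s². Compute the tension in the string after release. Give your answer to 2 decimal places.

Resolve each weight along its own incline: the 9.8 kg mass has component 9.8 × 9.8 × sin 58° = 81.447 N down its slope, and the 4 kg mass has 4 × 9.8 × sin 30° = 19.600 N down its slope.
The 9.8 kg side's 81.447 N exceeds the other side's 19.600 N, so that mass slides down and the 4 kg mass slides up. Taking that direction as positive, Newton's second law for the whole system gives 81.447 − 19.600 = (9.8 + 4) a, so a = 61.847 / 13.8 = 4.4817 m/s².
For the 4 kg mass (up-slope positive): T − 19.600 = 4 × 4.4817, so T = 37.527 N.

37.53 N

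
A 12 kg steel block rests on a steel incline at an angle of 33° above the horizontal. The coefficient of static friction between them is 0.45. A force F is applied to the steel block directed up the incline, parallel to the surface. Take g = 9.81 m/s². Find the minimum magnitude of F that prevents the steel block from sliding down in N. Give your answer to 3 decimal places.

19.687 N

The normal force is N = mg cos 33° = 98.728 N. With F at its minimum the steel block is on the verge of sliding down, so static friction is at its maximum μ_s N = 0.45 × 98.728 = 44.428 N and acts up the slope.
Equilibrium along the incline: F + μ_s N = mg sin 33°, so F = 64.115 − 44.428 = 19.687 N.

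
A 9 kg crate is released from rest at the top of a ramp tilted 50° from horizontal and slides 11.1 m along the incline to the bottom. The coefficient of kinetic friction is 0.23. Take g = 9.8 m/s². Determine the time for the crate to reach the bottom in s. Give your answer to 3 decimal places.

1.914 s

The weight component along the incline is mg sin 50° = 67.565 N and the normal force is N = mg cos 50° = 56.694 N.
Friction up the slope is f = μN = 0.23 × 56.694 = 13.040 N, so the net downslope force is 67.565 − 13.040 = 54.525 N and a = 54.525 / 9 = 6.0583 m/s².
Starting from rest, L = ½at², so t = √(2L/a) = √(2 × 11.1 / 6.0583) = 1.9143 s.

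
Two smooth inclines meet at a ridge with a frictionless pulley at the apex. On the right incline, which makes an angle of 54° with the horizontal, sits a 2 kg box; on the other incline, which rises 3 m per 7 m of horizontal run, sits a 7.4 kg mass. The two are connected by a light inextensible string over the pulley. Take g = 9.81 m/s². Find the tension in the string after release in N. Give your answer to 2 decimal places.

Resolve each weight along its own incline: the 2 kg mass has component 2 × 9.81 × sin 54° = 15.873 N down its slope, and the 7.4 kg mass has 7.4 × 9.81 × sin 23.20° = 28.596 N down its slope.
The 7.4 kg side's 28.596 N exceeds the other side's 15.873 N, so that mass slides down and the 2 kg mass slides up. Taking that direction as positive, Newton's second law for the whole system gives 28.596 − 15.873 = (2 + 7.4) a, so a = 12.723 / 9.4 = 1.3535 m/s².
For the 2 kg mass (up-slope positive): T − 15.873 = 2 × 1.3535, so T = 18.580 N.

18.58 N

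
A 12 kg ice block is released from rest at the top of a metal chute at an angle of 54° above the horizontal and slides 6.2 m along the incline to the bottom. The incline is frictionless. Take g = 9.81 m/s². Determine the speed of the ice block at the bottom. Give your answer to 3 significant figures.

9.92 m/s

The weight component along the incline is mg sin 54° = 95.237 N and the normal force is N = mg cos 54° = 69.194 N.
With no friction, a = g sin 54° = 7.9365 m/s².
Starting from rest over a distance of 6.2 m, v² = 2aL = 2 × 7.9365 × 6.2 = 98.4126, so v = 9.9203 m/s.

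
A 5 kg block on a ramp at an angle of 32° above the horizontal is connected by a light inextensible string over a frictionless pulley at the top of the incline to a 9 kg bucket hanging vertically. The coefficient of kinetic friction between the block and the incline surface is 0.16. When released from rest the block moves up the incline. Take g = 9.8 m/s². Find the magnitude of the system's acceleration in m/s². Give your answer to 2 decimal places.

3.97 m/s²

For the block on the incline: the weight component along the slope is m₁g sin 32° = 5 × 9.8 × 0.5299 = 25.965 N and the normal force is N = m₁g cos 32° = 41.554 N.
Kinetic friction opposes the block's motion up the incline: f = μN = 0.16 × 41.554 = 6.649 N acting down the slope.
Newton's second law for the block (up-slope positive): T − 25.965 − 6.649 = 5 a. For the hanging bucket (downward positive): 9 × 9.8 − T = 9 a.
Adding the two equations eliminates T: 55.586 = 14 a, so a = 3.9704 m/s².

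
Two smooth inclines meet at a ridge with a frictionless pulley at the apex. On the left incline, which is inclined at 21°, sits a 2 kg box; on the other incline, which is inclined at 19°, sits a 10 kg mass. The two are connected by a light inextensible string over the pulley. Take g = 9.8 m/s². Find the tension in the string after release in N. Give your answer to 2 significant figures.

Resolve each weight along its own incline: the 2 kg mass has component 2 × 9.8 × sin 21° = 7.024 N down its slope, and the 10 kg mass has 10 × 9.8 × sin 19° = 31.906 N down its slope.
The 10 kg side's 31.906 N exceeds the other side's 7.024 N, so that mass slides down and the 2 kg mass slides up. Taking that direction as positive, Newton's second law for the whole system gives 31.906 − 7.024 = (2 + 10) a, so a = 24.882 / 12 = 2.0735 m/s².
For the 2 kg mass (up-slope positive): T − 7.024 = 2 × 2.0735, so T = 11.171 N.

11 N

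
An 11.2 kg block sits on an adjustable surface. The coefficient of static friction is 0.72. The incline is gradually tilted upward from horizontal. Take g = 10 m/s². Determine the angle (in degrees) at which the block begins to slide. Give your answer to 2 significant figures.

At the threshold of sliding, static friction is at its maximum μ_s N and exactly balances the weight component along the incline: mg sin θ = μ_s mg cos θ.
Hence tan θ = μ_s = 0.72, so θ = arctan(0.72) = 35.7539°.

36°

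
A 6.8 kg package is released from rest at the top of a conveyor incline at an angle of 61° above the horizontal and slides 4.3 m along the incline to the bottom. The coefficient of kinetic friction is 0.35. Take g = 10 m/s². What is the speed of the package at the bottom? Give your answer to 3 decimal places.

The weight component along the incline is mg sin 61° = 59.474 N and the normal force is N = mg cos 61° = 32.967 N.
Friction up the slope is f = μN = 0.35 × 32.967 = 11.538 N, so the net downslope force is 59.474 − 11.538 = 47.936 N and a = 47.936 / 6.8 = 7.0494 m/s².
Starting from rest over a distance of 4.3 m, v² = 2aL = 2 × 7.0494 × 4.3 = 60.6248, so v = 7.7862 m/s.

7.786 m/s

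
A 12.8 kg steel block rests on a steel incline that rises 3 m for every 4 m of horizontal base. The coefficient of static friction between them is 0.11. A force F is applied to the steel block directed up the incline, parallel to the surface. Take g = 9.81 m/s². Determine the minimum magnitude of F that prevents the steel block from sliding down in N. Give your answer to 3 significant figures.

64.3 N

The normal force is N = mg cos 36.87° = 100.454 N. With F at its minimum the steel block is on the verge of sliding down, so static friction is at its maximum μ_s N = 0.11 × 100.454 = 11.050 N and acts up the slope.
Equilibrium along the incline: F + μ_s N = mg sin 36.87°, so F = 75.341 − 11.050 = 64.291 N.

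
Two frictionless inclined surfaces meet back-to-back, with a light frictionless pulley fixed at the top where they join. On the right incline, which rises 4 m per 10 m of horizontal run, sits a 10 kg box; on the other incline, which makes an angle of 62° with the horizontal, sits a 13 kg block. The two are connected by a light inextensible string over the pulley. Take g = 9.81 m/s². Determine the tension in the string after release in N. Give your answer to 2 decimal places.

Resolve each weight along its own incline: the 10 kg mass has component 10 × 9.81 × sin 21.80° = 36.433 N down its slope, and the 13 kg mass has 13 × 9.81 × sin 62° = 112.602 N down its slope.
The 13 kg side's 112.602 N exceeds the other side's 36.433 N, so that mass slides down and the 10 kg mass slides up. Taking that direction as positive, Newton's second law for the whole system gives 112.602 − 36.433 = (10 + 13) a, so a = 76.169 / 23 = 3.3117 m/s².
For the 10 kg mass (up-slope positive): T − 36.433 = 10 × 3.3117, so T = 69.550 N.

69.55 N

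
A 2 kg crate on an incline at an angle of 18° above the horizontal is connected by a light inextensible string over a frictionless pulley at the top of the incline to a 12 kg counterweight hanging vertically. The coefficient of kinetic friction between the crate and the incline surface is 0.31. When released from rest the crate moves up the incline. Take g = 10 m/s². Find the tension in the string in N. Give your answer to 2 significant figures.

For the crate on the incline: the weight component along the slope is m₁g sin 18° = 2 × 10 × 0.3090 = 6.180 N and the normal force is N = m₁g cos 18° = 19.021 N.
Kinetic friction opposes the crate's motion up the incline: f = μN = 0.31 × 19.021 = 5.897 N acting down the slope.
Newton's second law for the crate (up-slope positive): T − 6.180 − 5.897 = 2 a. For the hanging counterweight (downward positive): 12 × 10 − T = 12 a.
Adding the two equations eliminates T: 107.923 = 14 a, so a = 7.7088 m/s².
Then from the hanging counterweight's equation, T = 12 × (10 − 7.7088) = 27.494 N.

27 N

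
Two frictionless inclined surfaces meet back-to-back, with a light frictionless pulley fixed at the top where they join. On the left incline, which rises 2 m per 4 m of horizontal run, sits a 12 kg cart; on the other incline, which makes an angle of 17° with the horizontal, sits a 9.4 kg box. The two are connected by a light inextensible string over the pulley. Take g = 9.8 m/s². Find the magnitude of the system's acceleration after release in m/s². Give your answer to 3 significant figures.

1.20 m/s²

Resolve each weight along its own incline: the 12 kg mass has component 12 × 9.8 × sin 26.57° = 52.592 N down its slope, and the 9.4 kg mass has 9.4 × 9.8 × sin 17° = 26.933 N down its slope.
The 12 kg side's 52.592 N exceeds the other side's 26.933 N, so that mass slides down and the 9.4 kg mass slides up. Taking that direction as positive, Newton's second law for the whole system gives 52.592 − 26.933 = (12 + 9.4) a, so a = 25.659 / 21.4 = 1.1990 m/s².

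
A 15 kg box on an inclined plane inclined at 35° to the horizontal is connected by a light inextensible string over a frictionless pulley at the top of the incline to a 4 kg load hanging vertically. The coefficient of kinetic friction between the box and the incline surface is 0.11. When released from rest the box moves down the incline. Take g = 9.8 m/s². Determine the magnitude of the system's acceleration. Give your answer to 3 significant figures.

For the box on the incline: the weight component along the slope is m₁g sin 35° = 15 × 9.8 × 0.5736 = 84.319 N and the normal force is N = m₁g cos 35° = 120.415 N.
Kinetic friction opposes the box's motion down the incline: f = μN = 0.11 × 120.415 = 13.246 N acting up the slope.
Newton's second law for the box (down-slope positive): 84.319 − 13.246 − T = 15 a. For the hanging load (upward positive): T − 4 × 9.8 = 4 a.
Adding the two equations eliminates T: 31.873 = 19 a, so a = 1.6775 m/s².

1.68 m/s²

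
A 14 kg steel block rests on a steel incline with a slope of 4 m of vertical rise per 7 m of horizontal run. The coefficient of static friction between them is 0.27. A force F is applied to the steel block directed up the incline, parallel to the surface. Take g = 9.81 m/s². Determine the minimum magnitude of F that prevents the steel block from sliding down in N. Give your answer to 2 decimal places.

The normal force is N = mg cos 29.74° = 119.245 N. With F at its minimum the steel block is on the verge of sliding down, so static friction is at its maximum μ_s N = 0.27 × 119.245 = 32.196 N and acts up the slope.
Equilibrium along the incline: F + μ_s N = mg sin 29.74°, so F = 68.140 − 32.196 = 35.944 N.

35.94 N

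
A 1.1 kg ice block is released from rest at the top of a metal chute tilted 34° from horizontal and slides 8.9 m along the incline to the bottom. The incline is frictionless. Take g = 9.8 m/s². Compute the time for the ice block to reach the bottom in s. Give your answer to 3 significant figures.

1.80 s

The weight component along the incline is mg sin 34° = 6.028 N and the normal force is N = mg cos 34° = 8.937 N.
With no friction, a = g sin 34° = 5.4801 m/s².
Starting from rest, L = ½at², so t = √(2L/a) = √(2 × 8.9 / 5.4801) = 1.8023 s.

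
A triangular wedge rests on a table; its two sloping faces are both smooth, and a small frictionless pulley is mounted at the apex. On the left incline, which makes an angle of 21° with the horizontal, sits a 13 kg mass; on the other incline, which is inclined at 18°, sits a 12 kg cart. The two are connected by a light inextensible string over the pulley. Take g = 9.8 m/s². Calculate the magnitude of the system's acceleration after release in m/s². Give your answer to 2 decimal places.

Resolve each weight along its own incline: the 13 kg mass has component 13 × 9.8 × sin 21° = 45.656 N down its slope, and the 12 kg mass has 12 × 9.8 × sin 18° = 36.340 N down its slope.
The 13 kg side's 45.656 N exceeds the other side's 36.340 N, so that mass slides down and the 12 kg mass slides up. Taking that direction as positive, Newton's second law for the whole system gives 45.656 − 36.340 = (13 + 12) a, so a = 9.316 / 25 = 0.3726 m/s².

0.37 m/s²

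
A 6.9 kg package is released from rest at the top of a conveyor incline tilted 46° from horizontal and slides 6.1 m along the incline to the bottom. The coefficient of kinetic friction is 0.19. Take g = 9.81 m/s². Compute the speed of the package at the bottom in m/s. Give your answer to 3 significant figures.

The weight component along the incline is mg sin 46° = 48.691 N and the normal force is N = mg cos 46° = 47.021 N.
Friction up the slope is f = μN = 0.19 × 47.021 = 8.934 N, so the net downslope force is 48.691 − 8.934 = 39.757 N and a = 39.757 / 6.9 = 5.7619 m/s².
Starting from rest over a distance of 6.1 m, v² = 2aL = 2 × 5.7619 × 6.1 = 70.2952, so v = 8.3842 m/s.

8.38 m/s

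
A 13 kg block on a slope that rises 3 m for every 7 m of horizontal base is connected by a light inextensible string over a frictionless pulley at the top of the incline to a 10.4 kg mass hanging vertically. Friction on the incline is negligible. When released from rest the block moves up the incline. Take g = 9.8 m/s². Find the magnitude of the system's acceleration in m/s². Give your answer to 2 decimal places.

For the block on the incline: the weight component along the slope is m₁g sin 23.20° = 13 × 9.8 × 0.3939 = 50.183 N and the normal force is N = m₁g cos 23.20° = 117.099 N.
Newton's second law for the block (up-slope positive): T − 50.183 = 13 a. For the hanging mass (downward positive): 10.4 × 9.8 − T = 10.4 a.
Adding the two equations eliminates T: 51.737 = 23.4 a, so a = 2.2110 m/s².

2.21 m/s²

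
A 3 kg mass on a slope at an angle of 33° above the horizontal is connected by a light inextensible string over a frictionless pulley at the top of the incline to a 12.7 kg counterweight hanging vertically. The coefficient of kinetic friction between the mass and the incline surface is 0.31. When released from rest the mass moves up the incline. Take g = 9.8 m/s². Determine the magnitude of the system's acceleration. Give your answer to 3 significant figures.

6.42 m/s²

For the mass on the incline: the weight component along the slope is m₁g sin 33° = 3 × 9.8 × 0.5446 = 16.011 N and the normal force is N = m₁g cos 33° = 24.657 N.
Kinetic friction opposes the mass's motion up the incline: f = μN = 0.31 × 24.657 = 7.644 N acting down the slope.
Newton's second law for the mass (up-slope positive): T − 16.011 − 7.644 = 3 a. For the hanging counterweight (downward positive): 12.7 × 9.8 − T = 12.7 a.
Adding the two equations eliminates T: 100.805 = 15.7 a, so a = 6.4207 m/s².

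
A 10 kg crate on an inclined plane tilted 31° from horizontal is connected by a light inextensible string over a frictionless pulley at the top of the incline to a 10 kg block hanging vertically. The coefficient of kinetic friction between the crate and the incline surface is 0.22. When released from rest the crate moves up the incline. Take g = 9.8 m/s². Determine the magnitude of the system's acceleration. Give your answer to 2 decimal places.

1.45 m/s²

For the crate on the incline: the weight component along the slope is m₁g sin 31° = 10 × 9.8 × 0.5150 = 50.470 N and the normal force is N = m₁g cos 31° = 84.002 N.
Kinetic friction opposes the crate's motion up the incline: f = μN = 0.22 × 84.002 = 18.480 N acting down the slope.
Newton's second law for the crate (up-slope positive): T − 50.470 − 18.480 = 10 a. For the hanging block (downward positive): 10 × 9.8 − T = 10 a.
Adding the two equations eliminates T: 29.050 = 20 a, so a = 1.4525 m/s².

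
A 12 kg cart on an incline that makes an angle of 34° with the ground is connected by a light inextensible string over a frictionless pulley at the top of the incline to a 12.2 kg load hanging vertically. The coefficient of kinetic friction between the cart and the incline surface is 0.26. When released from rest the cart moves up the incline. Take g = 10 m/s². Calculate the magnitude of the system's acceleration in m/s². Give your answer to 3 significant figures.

1.20 m/s²

For the cart on the incline: the weight component along the slope is m₁g sin 34° = 12 × 10 × 0.5592 = 67.104 N and the normal force is N = m₁g cos 34° = 99.485 N.
Kinetic friction opposes the cart's motion up the incline: f = μN = 0.26 × 99.485 = 25.866 N acting down the slope.
Newton's second law for the cart (up-slope positive): T − 67.104 − 25.866 = 12 a. For the hanging load (downward positive): 12.2 × 10 − T = 12.2 a.
Adding the two equations eliminates T: 29.030 = 24.2 a, so a = 1.1996 m/s².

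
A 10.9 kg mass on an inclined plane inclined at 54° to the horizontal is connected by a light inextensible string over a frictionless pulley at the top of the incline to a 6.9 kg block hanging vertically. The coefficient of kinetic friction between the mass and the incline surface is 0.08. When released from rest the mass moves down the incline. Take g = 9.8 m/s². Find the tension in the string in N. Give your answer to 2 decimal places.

For the mass on the incline: the weight component along the slope is m₁g sin 54° = 10.9 × 9.8 × 0.8090 = 86.417 N and the normal force is N = m₁g cos 54° = 62.787 N.
Kinetic friction opposes the mass's motion down the incline: f = μN = 0.08 × 62.787 = 5.023 N acting up the slope.
Newton's second law for the mass (down-slope positive): 86.417 − 5.023 − T = 10.9 a. For the hanging block (upward positive): T − 6.9 × 9.8 = 6.9 a.
Adding the two equations eliminates T: 13.774 = 17.8 a, so a = 0.7738 m/s².
Then from the hanging block's equation, T = 6.9 × (9.8 + 0.7738) = 72.959 N.

72.96 N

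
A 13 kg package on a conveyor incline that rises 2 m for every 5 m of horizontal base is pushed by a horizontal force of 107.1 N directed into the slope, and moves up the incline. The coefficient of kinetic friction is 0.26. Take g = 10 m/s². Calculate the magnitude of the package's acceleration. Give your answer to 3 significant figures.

0.726 m/s²

The horizontal push has components F cos 21.80° = 107.1 × 0.9285 = 99.442 N up the incline and F sin 21.80° = 107.1 × 0.3714 = 39.777 N pressing into the surface.
The normal force is therefore N = mg cos 21.80° + F sin 21.80° = 120.705 + 39.777 = 160.482 N, and kinetic friction down the slope is μN = 0.26 × 160.482 = 41.725 N.
Along the incline: F cos 21.80° − mg sin 21.80° − μN = ma, so 99.442 − 48.282 − 41.725 = 13 a, giving a = 0.7258 m/s².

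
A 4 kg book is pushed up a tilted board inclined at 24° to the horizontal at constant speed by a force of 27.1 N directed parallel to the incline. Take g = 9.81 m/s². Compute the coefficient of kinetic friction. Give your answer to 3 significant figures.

At constant speed ΣF = 0 along the incline. The applied 27.1 N acts up the slope; the weight component mg sin 24° = 15.960 N and kinetic friction μN both act down the slope.
So 27.1 = 15.960 + μ × 35.848, giving μ = (27.1 − 15.960) / 35.848 = 0.3108.

0.311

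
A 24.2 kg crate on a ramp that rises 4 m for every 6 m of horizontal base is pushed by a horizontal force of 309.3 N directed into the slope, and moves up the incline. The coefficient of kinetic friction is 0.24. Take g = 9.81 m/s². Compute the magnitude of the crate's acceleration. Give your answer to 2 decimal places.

1.53 m/s²

The horizontal push has components F cos 33.69° = 309.3 × 0.8321 = 257.369 N up the incline and F sin 33.69° = 309.3 × 0.5547 = 171.569 N pressing into the surface.
The normal force is therefore N = mg cos 33.69° + F sin 33.69° = 197.542 + 171.569 = 369.111 N, and kinetic friction down the slope is μN = 0.24 × 369.111 = 88.587 N.
Along the incline: F cos 33.69° − mg sin 33.69° − μN = ma, so 257.369 − 131.687 − 88.587 = 24.2 a, giving a = 1.5329 m/s².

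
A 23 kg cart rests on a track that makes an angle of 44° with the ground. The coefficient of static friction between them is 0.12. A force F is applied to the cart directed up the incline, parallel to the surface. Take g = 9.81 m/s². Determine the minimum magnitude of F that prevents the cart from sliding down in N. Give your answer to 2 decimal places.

137.26 N

The normal force is N = mg cos 44° = 162.305 N. With F at its minimum the cart is on the verge of sliding down, so static friction is at its maximum μ_s N = 0.12 × 162.305 = 19.477 N and acts up the slope.
Equilibrium along the incline: F + μ_s N = mg sin 44°, so F = 156.736 − 19.477 = 137.259 N.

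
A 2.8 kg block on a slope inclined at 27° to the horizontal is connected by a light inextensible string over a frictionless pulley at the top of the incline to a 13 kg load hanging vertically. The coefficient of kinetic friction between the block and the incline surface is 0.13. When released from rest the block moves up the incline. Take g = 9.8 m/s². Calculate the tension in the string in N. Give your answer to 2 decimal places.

35.44 N

For the block on the incline: the weight component along the slope is m₁g sin 27° = 2.8 × 9.8 × 0.4540 = 12.458 N and the normal force is N = m₁g cos 27° = 24.449 N.
Kinetic friction opposes the block's motion up the incline: f = μN = 0.13 × 24.449 = 3.178 N acting down the slope.
Newton's second law for the block (up-slope positive): T − 12.458 − 3.178 = 2.8 a. For the hanging load (downward positive): 13 × 9.8 − T = 13 a.
Adding the two equations eliminates T: 111.764 = 15.8 a, so a = 7.0737 m/s².
Then from the hanging load's equation, T = 13 × (9.8 − 7.0737) = 35.442 N.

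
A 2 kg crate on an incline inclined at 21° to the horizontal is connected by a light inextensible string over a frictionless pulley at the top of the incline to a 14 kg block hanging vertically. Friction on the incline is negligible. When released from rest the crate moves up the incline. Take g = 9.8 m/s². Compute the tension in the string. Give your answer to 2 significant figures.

For the crate on the incline: the weight component along the slope is m₁g sin 21° = 2 × 9.8 × 0.3584 = 7.025 N and the normal force is N = m₁g cos 21° = 18.298 N.
Newton's second law for the crate (up-slope positive): T − 7.025 = 2 a. For the hanging block (downward positive): 14 × 9.8 − T = 14 a.
Adding the two equations eliminates T: 130.175 = 16 a, so a = 8.1359 m/s².
Then from the hanging block's equation, T = 14 × (9.8 − 8.1359) = 23.297 N.

23 N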